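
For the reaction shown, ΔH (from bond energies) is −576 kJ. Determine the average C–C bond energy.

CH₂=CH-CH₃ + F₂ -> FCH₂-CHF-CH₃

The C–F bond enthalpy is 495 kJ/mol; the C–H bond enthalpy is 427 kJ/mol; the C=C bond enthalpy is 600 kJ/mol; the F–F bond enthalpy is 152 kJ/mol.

Let D be the C–C bond energy.
Σ(broken) = 1×D + 6×427 + 1×600 + 1×152 = 3314 + D
Σ(formed) = 2×D + 2×495 + 6×427 = 3552 + 2D
ΔH = Σ(broken) − Σ(formed) = (3314 + D) − (3552 + 2D) = −238 − D
Setting this equal to −576 kJ gives D = 338 kJ/mol.

D(C–C) ≈ 338 kJ/mol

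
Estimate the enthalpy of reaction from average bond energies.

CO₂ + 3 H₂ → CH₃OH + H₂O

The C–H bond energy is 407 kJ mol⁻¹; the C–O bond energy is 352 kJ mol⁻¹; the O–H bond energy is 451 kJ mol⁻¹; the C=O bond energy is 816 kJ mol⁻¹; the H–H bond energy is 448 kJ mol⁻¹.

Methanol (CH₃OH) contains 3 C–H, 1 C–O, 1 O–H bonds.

ΔH ≈ +50 kJ

Bonds broken (reactants):
  C=O: 2 × 816 = 1632
  H–H: 3 × 448 = 1344
  Σ(broken) = 2976 kJ
Bonds formed (products):
  C–H: 3 × 407 = 1221
  C–O: 1 × 352 = 352
  O–H: 3 × 451 = 1353
  Σ(formed) = 2926 kJ
ΔH = Σ(broken) − Σ(formed) = 2976 − 2926 = +50 kJ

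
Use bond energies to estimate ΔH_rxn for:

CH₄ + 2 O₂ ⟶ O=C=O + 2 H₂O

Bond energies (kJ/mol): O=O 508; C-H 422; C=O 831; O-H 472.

ΔH ≈ −846 kJ

Bonds broken (reactants):
  C-H: 4 × 422 = 1688
  O=O: 2 × 508 = 1016
  Σ(broken) = 2704 kJ
Bonds formed (products):
  C=O: 2 × 831 = 1662
  O-H: 4 × 472 = 1888
  Σ(formed) = 3550 kJ
ΔH = Σ(broken) − Σ(formed) = 2704 − 3550 = −846 kJ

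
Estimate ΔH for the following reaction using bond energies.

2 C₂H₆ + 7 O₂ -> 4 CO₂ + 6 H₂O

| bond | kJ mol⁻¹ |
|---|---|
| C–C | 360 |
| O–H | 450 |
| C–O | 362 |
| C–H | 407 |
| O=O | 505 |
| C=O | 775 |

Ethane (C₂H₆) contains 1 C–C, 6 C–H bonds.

Bonds broken (reactants):
  C–C: 2 × 360 = 720
  C–H: 12 × 407 = 4884
  O=O: 7 × 505 = 3535
  Σ(broken) = 9139 kJ
Bonds formed (products):
  C=O: 8 × 775 = 6200
  O–H: 12 × 450 = 5400
  Σ(formed) = 11600 kJ
ΔH = Σ(broken) − Σ(formed) = 9139 − 11600 = −2461 kJ

ΔH ≈ −2461 kJ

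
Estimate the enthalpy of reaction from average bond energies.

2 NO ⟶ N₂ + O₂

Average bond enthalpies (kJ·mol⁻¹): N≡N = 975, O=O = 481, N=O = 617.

ΔH ≈ −222 kJ

Bonds broken (reactants):
  N=O: 2 × 617 = 1234
  Σ(broken) = 1234 kJ
Bonds formed (products):
  N≡N: 1 × 975 = 975
  O=O: 1 × 481 = 481
  Σ(formed) = 1456 kJ
ΔH = Σ(broken) − Σ(formed) = 1234 − 1456 = −222 kJ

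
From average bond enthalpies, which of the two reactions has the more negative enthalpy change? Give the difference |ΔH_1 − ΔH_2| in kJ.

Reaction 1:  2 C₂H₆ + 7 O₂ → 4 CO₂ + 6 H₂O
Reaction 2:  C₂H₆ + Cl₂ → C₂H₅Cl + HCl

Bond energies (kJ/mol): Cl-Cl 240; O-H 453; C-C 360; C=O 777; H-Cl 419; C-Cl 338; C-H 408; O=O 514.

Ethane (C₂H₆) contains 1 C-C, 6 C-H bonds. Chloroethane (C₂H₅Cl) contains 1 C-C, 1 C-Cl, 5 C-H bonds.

Reaction 1, by 2329 kJ

Reaction 1:
  Bonds broken (reactants):
    C-C: 2 × 360 = 720
    C-H: 12 × 408 = 4896
    O=O: 7 × 514 = 3598
    Σ(broken) = 9214 kJ
  Bonds formed (products):
    C=O: 8 × 777 = 6216
    O-H: 12 × 453 = 5436
    Σ(formed) = 11652 kJ
  ΔH_1 = 9214 − 11652 = −2438 kJ
Reaction 2:
  Bonds broken (reactants):
    C-C: 1 × 360 = 360
    C-H: 6 × 408 = 2448
    Cl-Cl: 1 × 240 = 240
    Σ(broken) = 3048 kJ
  Bonds formed (products):
    C-C: 1 × 360 = 360
    C-Cl: 1 × 338 = 338
    C-H: 5 × 408 = 2040
    H-Cl: 1 × 419 = 419
    Σ(formed) = 3157 kJ
  ΔH_2 = 3048 − 3157 = −109 kJ
ΔH_1 − ΔH_2 = −2329 kJ, so reaction 1 has the more negative ΔH; |ΔH_1 − ΔH_2| = 2329 kJ.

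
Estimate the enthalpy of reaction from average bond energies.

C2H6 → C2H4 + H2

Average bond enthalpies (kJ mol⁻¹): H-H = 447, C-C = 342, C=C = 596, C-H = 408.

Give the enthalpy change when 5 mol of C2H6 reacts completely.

Bonds broken (reactants):
  C-C: 1 × 342 = 342
  C-H: 6 × 408 = 2448
  Σ(broken) = 2790 kJ
Bonds formed (products):
  C-H: 4 × 408 = 1632
  C=C: 1 × 596 = 596
  H-H: 1 × 447 = 447
  Σ(formed) = 2675 kJ
ΔH = Σ(broken) − Σ(formed) = 2790 − 2675 = +115 kJ
For 5× the reaction as written: 5 × (+115) = +575 kJ

ΔH = +575 kJ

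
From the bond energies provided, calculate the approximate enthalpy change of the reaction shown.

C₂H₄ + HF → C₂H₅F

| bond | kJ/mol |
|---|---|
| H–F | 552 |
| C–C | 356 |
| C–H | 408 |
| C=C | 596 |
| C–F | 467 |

Bonds broken (reactants):
  C–H: 4 × 408 = 1632
  C=C: 1 × 596 = 596
  H–F: 1 × 552 = 552
  Σ(broken) = 2780 kJ
Bonds formed (products):
  C–C: 1 × 356 = 356
  C–F: 1 × 467 = 467
  C–H: 5 × 408 = 2040
  Σ(formed) = 2863 kJ
ΔH = Σ(broken) − Σ(formed) = 2780 − 2863 = −83 kJ

ΔH ≈ −83 kJ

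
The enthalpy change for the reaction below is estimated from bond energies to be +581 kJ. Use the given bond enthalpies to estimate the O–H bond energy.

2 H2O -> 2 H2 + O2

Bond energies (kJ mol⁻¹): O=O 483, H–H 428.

Let D be the O–H bond energy.
Σ(broken) = 4×D = 4D
Σ(formed) = 2×428 + 1×483 = 1339
ΔH = Σ(broken) − Σ(formed) = (4D) − (1339) = −1339 + 4D
Setting this equal to +581 kJ gives 4D = 1920, so D = 480 kJ/mol.

D(O–H) ≈ 480 kJ/mol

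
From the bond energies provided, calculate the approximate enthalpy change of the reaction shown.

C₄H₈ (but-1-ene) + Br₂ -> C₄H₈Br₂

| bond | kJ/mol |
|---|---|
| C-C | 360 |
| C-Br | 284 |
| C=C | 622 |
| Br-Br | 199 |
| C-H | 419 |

Bonds broken (reactants):
  Br-Br: 1 × 199 = 199
  C-C: 2 × 360 = 720
  C-H: 8 × 419 = 3352
  C=C: 1 × 622 = 622
  Σ(broken) = 4893 kJ
Bonds formed (products):
  C-Br: 2 × 284 = 568
  C-C: 3 × 360 = 1080
  C-H: 8 × 419 = 3352
  Σ(formed) = 5000 kJ
ΔH = Σ(broken) − Σ(formed) = 4893 − 5000 = −107 kJ

ΔH ≈ −107 kJ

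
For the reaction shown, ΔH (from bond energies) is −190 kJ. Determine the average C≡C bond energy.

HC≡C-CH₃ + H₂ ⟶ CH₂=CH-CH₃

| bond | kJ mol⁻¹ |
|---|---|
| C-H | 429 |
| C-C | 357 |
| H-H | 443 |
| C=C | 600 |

D(C≡C) ≈ 825 kJ/mol

Let D be the C≡C bond energy.
Σ(broken) = 1×D + 1×357 + 4×429 + 1×443 = 2516 + D
Σ(formed) = 1×357 + 6×429 + 1×600 = 3531
ΔH = Σ(broken) − Σ(formed) = (2516 + D) − (3531) = −1015 + D
Setting this equal to −190 kJ gives D = 825 kJ/mol.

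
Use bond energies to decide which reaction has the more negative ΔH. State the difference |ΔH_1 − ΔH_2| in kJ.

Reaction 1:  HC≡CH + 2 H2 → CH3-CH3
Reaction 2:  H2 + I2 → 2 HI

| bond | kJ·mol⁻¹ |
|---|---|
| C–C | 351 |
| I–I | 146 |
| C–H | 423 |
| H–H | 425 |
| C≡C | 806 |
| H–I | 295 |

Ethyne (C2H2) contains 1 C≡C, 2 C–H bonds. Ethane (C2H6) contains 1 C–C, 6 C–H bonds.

Reaction 1:
  Bonds broken (reactants):
    C≡C: 1 × 806 = 806
    C–H: 2 × 423 = 846
    H–H: 2 × 425 = 850
    Σ(broken) = 2502 kJ
  Bonds formed (products):
    C–C: 1 × 351 = 351
    C–H: 6 × 423 = 2538
    Σ(formed) = 2889 kJ
  ΔH_1 = 2502 − 2889 = −387 kJ
Reaction 2:
  Bonds broken (reactants):
    H–H: 1 × 425 = 425
    I–I: 1 × 146 = 146
    Σ(broken) = 571 kJ
  Bonds formed (products):
    H–I: 2 × 295 = 590
    Σ(formed) = 590 kJ
  ΔH_2 = 571 − 590 = −19 kJ
ΔH_1 − ΔH_2 = −368 kJ, so reaction 1 has the more negative ΔH; |ΔH_1 − ΔH_2| = 368 kJ.

Reaction 1, by 368 kJ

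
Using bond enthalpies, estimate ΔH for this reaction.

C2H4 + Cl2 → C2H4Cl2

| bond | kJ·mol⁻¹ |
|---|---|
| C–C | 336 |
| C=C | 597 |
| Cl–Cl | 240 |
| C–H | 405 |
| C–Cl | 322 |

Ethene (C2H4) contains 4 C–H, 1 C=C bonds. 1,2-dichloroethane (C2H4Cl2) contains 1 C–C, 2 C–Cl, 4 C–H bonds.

ΔH ≈ −143 kJ

Bonds broken (reactants):
  C–H: 4 × 405 = 1620
  C=C: 1 × 597 = 597
  Cl–Cl: 1 × 240 = 240
  Σ(broken) = 2457 kJ
Bonds formed (products):
  C–C: 1 × 336 = 336
  C–Cl: 2 × 322 = 644
  C–H: 4 × 405 = 1620
  Σ(formed) = 2600 kJ
ΔH = Σ(broken) − Σ(formed) = 2457 − 2600 = −143 kJ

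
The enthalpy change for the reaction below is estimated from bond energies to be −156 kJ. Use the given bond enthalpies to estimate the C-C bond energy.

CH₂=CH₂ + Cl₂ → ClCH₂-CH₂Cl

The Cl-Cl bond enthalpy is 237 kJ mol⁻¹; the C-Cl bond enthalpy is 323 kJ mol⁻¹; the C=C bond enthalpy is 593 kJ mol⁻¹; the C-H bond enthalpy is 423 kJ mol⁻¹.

D(C-C) ≈ 340 kJ/mol

Let D be the C-C bond energy.
Σ(broken) = 4×423 + 1×593 + 1×237 = 2522
Σ(formed) = 1×D + 2×323 + 4×423 = 2338 + D
ΔH = Σ(broken) − Σ(formed) = (2522) − (2338 + D) = +184 − D
Setting this equal to −156 kJ gives D = 340 kJ/mol.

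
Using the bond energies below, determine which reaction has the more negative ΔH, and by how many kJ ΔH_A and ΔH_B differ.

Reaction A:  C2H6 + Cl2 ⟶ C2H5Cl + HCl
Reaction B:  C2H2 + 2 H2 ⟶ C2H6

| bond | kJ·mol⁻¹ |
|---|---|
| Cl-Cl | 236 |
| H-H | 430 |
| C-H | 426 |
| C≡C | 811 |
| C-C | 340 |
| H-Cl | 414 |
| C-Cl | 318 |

Reaction A:
  Bonds broken (reactants):
    C-C: 1 × 340 = 340
    C-H: 6 × 426 = 2556
    Cl-Cl: 1 × 236 = 236
    Σ(broken) = 3132 kJ
  Bonds formed (products):
    C-C: 1 × 340 = 340
    C-Cl: 1 × 318 = 318
    C-H: 5 × 426 = 2130
    H-Cl: 1 × 414 = 414
    Σ(formed) = 3202 kJ
  ΔH_A = 3132 − 3202 = −70 kJ
Reaction B:
  Bonds broken (reactants):
    C≡C: 1 × 811 = 811
    C-H: 2 × 426 = 852
    H-H: 2 × 430 = 860
    Σ(broken) = 2523 kJ
  Bonds formed (products):
    C-C: 1 × 340 = 340
    C-H: 6 × 426 = 2556
    Σ(formed) = 2896 kJ
  ΔH_B = 2523 − 2896 = −373 kJ
ΔH_A − ΔH_B = +303 kJ, so reaction B has the more negative ΔH; |ΔH_A − ΔH_B| = 303 kJ.

Reaction B, by 303 kJ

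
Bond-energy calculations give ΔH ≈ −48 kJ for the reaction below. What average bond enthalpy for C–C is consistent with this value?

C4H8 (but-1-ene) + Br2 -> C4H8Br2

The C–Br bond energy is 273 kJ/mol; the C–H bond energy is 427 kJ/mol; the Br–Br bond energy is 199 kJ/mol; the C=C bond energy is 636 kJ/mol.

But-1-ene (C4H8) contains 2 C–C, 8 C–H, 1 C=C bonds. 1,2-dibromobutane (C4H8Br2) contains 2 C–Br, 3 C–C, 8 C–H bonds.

Let D be the C–C bond energy.
Σ(broken) = 1×199 + 2×D + 8×427 + 1×636 = 4251 + 2D
Σ(formed) = 2×273 + 3×D + 8×427 = 3962 + 3D
ΔH = Σ(broken) − Σ(formed) = (4251 + 2D) − (3962 + 3D) = +289 − D
Setting this equal to −48 kJ gives D = 337 kJ/mol.

D(C–C) ≈ 337 kJ/mol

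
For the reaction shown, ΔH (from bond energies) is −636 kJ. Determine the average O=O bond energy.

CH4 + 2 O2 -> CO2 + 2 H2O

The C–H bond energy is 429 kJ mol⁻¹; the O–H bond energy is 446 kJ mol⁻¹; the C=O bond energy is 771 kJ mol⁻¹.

D(O=O) ≈ 487 kJ/mol

Let D be the O=O bond energy.
Σ(broken) = 4×429 + 2×D = 1716 + 2D
Σ(formed) = 2×771 + 4×446 = 3326
ΔH = Σ(broken) − Σ(formed) = (1716 + 2D) − (3326) = −1610 + 2D
Setting this equal to −636 kJ gives 2D = 974, so D = 487 kJ/mol.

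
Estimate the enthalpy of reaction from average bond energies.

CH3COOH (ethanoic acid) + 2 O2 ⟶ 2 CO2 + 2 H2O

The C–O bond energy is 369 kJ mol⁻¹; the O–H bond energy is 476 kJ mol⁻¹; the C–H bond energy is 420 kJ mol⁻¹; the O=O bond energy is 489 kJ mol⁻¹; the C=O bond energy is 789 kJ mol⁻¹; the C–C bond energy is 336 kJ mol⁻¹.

Bonds broken (reactants):
  C–C: 1 × 336 = 336
  C–H: 3 × 420 = 1260
  C–O: 1 × 369 = 369
  C=O: 1 × 789 = 789
  O–H: 1 × 476 = 476
  O=O: 2 × 489 = 978
  Σ(broken) = 4208 kJ
Bonds formed (products):
  C=O: 4 × 789 = 3156
  O–H: 4 × 476 = 1904
  Σ(formed) = 5060 kJ
ΔH = Σ(broken) − Σ(formed) = 4208 − 5060 = −852 kJ

ΔH ≈ −852 kJ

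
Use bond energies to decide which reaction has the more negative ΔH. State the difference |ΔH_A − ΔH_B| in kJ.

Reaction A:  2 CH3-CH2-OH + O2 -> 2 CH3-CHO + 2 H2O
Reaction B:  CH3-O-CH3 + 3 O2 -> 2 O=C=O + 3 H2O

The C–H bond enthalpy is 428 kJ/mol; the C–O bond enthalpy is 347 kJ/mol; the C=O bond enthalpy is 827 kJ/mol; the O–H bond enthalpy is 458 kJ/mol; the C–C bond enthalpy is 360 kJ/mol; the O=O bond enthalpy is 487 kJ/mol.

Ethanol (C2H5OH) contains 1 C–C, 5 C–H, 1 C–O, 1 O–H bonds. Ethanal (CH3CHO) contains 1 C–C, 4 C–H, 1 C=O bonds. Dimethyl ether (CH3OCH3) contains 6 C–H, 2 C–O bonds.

Reaction A:
  Bonds broken (reactants):
    C–C: 2 × 360 = 720
    C–H: 10 × 428 = 4280
    C–O: 2 × 347 = 694
    O–H: 2 × 458 = 916
    O=O: 1 × 487 = 487
    Σ(broken) = 7097 kJ
  Bonds formed (products):
    C–C: 2 × 360 = 720
    C–H: 8 × 428 = 3424
    C=O: 2 × 827 = 1654
    O–H: 4 × 458 = 1832
    Σ(formed) = 7630 kJ
  ΔH_A = 7097 − 7630 = −533 kJ
Reaction B:
  Bonds broken (reactants):
    C–H: 6 × 428 = 2568
    C–O: 2 × 347 = 694
    O=O: 3 × 487 = 1461
    Σ(broken) = 4723 kJ
  Bonds formed (products):
    C=O: 4 × 827 = 3308
    O–H: 6 × 458 = 2748
    Σ(formed) = 6056 kJ
  ΔH_B = 4723 − 6056 = −1333 kJ
ΔH_A − ΔH_B = +800 kJ, so reaction B has the more negative ΔH; |ΔH_A − ΔH_B| = 800 kJ.

Reaction B, by 800 kJ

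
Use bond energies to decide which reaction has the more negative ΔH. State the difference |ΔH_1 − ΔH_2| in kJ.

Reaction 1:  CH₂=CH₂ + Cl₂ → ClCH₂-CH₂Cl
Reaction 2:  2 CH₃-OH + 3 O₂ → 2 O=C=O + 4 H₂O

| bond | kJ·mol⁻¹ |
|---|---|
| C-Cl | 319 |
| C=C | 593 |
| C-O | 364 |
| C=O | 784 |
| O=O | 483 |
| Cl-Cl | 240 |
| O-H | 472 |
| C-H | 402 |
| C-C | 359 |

Reaction 1:
  Bonds broken (reactants):
    C-H: 4 × 402 = 1608
    C=C: 1 × 593 = 593
    Cl-Cl: 1 × 240 = 240
    Σ(broken) = 2441 kJ
  Bonds formed (products):
    C-C: 1 × 359 = 359
    C-Cl: 2 × 319 = 638
    C-H: 4 × 402 = 1608
    Σ(formed) = 2605 kJ
  ΔH_1 = 2441 − 2605 = −164 kJ
Reaction 2:
  Bonds broken (reactants):
    C-H: 6 × 402 = 2412
    C-O: 2 × 364 = 728
    O-H: 2 × 472 = 944
    O=O: 3 × 483 = 1449
    Σ(broken) = 5533 kJ
  Bonds formed (products):
    C=O: 4 × 784 = 3136
    O-H: 8 × 472 = 3776
    Σ(formed) = 6912 kJ
  ΔH_2 = 5533 − 6912 = −1379 kJ
ΔH_1 − ΔH_2 = +1215 kJ, so reaction 2 has the more negative ΔH; |ΔH_1 − ΔH_2| = 1215 kJ.

Reaction 2, by 1215 kJ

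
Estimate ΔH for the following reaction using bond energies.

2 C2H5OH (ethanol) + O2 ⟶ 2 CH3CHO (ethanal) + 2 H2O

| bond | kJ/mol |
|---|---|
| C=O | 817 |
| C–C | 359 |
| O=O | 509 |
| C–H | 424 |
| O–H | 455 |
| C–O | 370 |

Bonds broken (reactants):
  C–C: 2 × 359 = 718
  C–H: 10 × 424 = 4240
  C–O: 2 × 370 = 740
  O–H: 2 × 455 = 910
  O=O: 1 × 509 = 509
  Σ(broken) = 7117 kJ
Bonds formed (products):
  C–C: 2 × 359 = 718
  C–H: 8 × 424 = 3392
  C=O: 2 × 817 = 1634
  O–H: 4 × 455 = 1820
  Σ(formed) = 7564 kJ
ΔH = Σ(broken) − Σ(formed) = 7117 − 7564 = −447 kJ

ΔH ≈ −447 kJ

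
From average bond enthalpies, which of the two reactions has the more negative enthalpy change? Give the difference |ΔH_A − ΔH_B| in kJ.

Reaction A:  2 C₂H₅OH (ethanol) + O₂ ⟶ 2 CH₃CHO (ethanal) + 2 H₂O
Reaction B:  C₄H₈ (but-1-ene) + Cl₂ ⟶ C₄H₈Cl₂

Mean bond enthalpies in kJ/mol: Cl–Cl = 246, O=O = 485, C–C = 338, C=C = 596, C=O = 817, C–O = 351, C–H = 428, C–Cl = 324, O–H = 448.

Reaction A:
  Bonds broken (reactants):
    C–C: 2 × 338 = 676
    C–H: 10 × 428 = 4280
    C–O: 2 × 351 = 702
    O–H: 2 × 448 = 896
    O=O: 1 × 485 = 485
    Σ(broken) = 7039 kJ
  Bonds formed (products):
    C–C: 2 × 338 = 676
    C–H: 8 × 428 = 3424
    C=O: 2 × 817 = 1634
    O–H: 4 × 448 = 1792
    Σ(formed) = 7526 kJ
  ΔH_A = 7039 − 7526 = −487 kJ
Reaction B:
  Bonds broken (reactants):
    C–C: 2 × 338 = 676
    C–H: 8 × 428 = 3424
    C=C: 1 × 596 = 596
    Cl–Cl: 1 × 246 = 246
    Σ(broken) = 4942 kJ
  Bonds formed (products):
    C–C: 3 × 338 = 1014
    C–Cl: 2 × 324 = 648
    C–H: 8 × 428 = 3424
    Σ(formed) = 5086 kJ
  ΔH_B = 4942 − 5086 = −144 kJ
ΔH_A − ΔH_B = −343 kJ, so reaction A has the more negative ΔH; |ΔH_A − ΔH_B| = 343 kJ.

Reaction A, by 343 kJ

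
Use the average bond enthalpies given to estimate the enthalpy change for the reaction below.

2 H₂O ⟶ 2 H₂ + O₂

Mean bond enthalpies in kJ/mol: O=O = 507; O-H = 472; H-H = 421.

ΔH ≈ +539 kJ

Bonds broken (reactants):
  O-H: 4 × 472 = 1888
  Σ(broken) = 1888 kJ
Bonds formed (products):
  H-H: 2 × 421 = 842
  O=O: 1 × 507 = 507
  Σ(formed) = 1349 kJ
ΔH = Σ(broken) − Σ(formed) = 1888 − 1349 = +539 kJ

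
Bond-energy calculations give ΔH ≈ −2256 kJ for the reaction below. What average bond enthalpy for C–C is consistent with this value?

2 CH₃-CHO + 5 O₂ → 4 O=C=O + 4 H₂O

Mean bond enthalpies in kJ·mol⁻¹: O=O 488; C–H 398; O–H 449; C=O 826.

Let D be the C–C bond energy.
Σ(broken) = 2×D + 8×398 + 2×826 + 5×488 = 7276 + 2D
Σ(formed) = 8×826 + 8×449 = 10200
ΔH = Σ(broken) − Σ(formed) = (7276 + 2D) − (10200) = −2924 + 2D
Setting this equal to −2256 kJ gives 2D = 668, so D = 334 kJ/mol.

D(C–C) ≈ 334 kJ/mol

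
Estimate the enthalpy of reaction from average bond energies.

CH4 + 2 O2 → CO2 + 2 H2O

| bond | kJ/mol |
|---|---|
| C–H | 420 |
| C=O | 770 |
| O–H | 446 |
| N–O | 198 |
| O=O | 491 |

ΔH ≈ −662 kJ

Bonds broken (reactants):
  C–H: 4 × 420 = 1680
  O=O: 2 × 491 = 982
  Σ(broken) = 2662 kJ
Bonds formed (products):
  C=O: 2 × 770 = 1540
  O–H: 4 × 446 = 1784
  Σ(formed) = 3324 kJ
ΔH = Σ(broken) − Σ(formed) = 2662 − 3324 = −662 kJ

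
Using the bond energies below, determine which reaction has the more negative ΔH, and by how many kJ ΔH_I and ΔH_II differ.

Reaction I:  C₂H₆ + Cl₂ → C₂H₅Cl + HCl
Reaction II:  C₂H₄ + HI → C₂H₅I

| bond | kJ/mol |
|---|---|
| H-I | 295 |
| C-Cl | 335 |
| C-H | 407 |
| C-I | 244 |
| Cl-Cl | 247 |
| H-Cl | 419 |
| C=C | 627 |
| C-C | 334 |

Reaction I:
  Bonds broken (reactants):
    C-C: 1 × 334 = 334
    C-H: 6 × 407 = 2442
    Cl-Cl: 1 × 247 = 247
    Σ(broken) = 3023 kJ
  Bonds formed (products):
    C-C: 1 × 334 = 334
    C-Cl: 1 × 335 = 335
    C-H: 5 × 407 = 2035
    H-Cl: 1 × 419 = 419
    Σ(formed) = 3123 kJ
  ΔH_I = 3023 − 3123 = −100 kJ
Reaction II:
  Bonds broken (reactants):
    C-H: 4 × 407 = 1628
    C=C: 1 × 627 = 627
    H-I: 1 × 295 = 295
    Σ(broken) = 2550 kJ
  Bonds formed (products):
    C-C: 1 × 334 = 334
    C-H: 5 × 407 = 2035
    C-I: 1 × 244 = 244
    Σ(formed) = 2613 kJ
  ΔH_II = 2550 − 2613 = −63 kJ
ΔH_I − ΔH_II = −37 kJ, so reaction I has the more negative ΔH; |ΔH_I − ΔH_II| = 37 kJ.

Reaction I, by 37 kJ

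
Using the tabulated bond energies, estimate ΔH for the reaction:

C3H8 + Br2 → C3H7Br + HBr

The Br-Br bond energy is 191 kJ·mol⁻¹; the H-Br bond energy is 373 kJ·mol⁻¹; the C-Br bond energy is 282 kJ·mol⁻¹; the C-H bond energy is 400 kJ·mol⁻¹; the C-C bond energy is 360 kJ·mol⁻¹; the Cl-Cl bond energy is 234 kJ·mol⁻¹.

ΔH ≈ −64 kJ

Bonds broken (reactants):
  Br-Br: 1 × 191 = 191
  C-C: 2 × 360 = 720
  C-H: 8 × 400 = 3200
  Σ(broken) = 4111 kJ
Bonds formed (products):
  C-Br: 1 × 282 = 282
  C-C: 2 × 360 = 720
  C-H: 7 × 400 = 2800
  H-Br: 1 × 373 = 373
  Σ(formed) = 4175 kJ
ΔH = Σ(broken) − Σ(formed) = 4111 − 4175 = −64 kJ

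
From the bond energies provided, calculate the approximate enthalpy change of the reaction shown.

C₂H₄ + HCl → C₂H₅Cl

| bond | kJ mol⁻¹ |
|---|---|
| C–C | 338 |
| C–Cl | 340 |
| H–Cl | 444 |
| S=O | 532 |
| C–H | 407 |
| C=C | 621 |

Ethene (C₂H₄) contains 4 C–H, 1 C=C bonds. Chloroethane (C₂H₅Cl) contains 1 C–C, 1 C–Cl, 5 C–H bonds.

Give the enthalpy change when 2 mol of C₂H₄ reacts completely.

ΔH = −40 kJ

Bonds broken (reactants):
  C–H: 4 × 407 = 1628
  C=C: 1 × 621 = 621
  H–Cl: 1 × 444 = 444
  Σ(broken) = 2693 kJ
Bonds formed (products):
  C–C: 1 × 338 = 338
  C–Cl: 1 × 340 = 340
  C–H: 5 × 407 = 2035
  Σ(formed) = 2713 kJ
ΔH = Σ(broken) − Σ(formed) = 2693 − 2713 = −20 kJ
For 2× the reaction as written: 2 × (−20) = −40 kJ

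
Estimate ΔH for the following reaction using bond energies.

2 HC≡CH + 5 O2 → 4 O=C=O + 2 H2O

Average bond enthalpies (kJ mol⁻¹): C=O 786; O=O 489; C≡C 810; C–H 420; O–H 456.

ΔH ≈ −2367 kJ

Bonds broken (reactants):
  C≡C: 2 × 810 = 1620
  C–H: 4 × 420 = 1680
  O=O: 5 × 489 = 2445
  Σ(broken) = 5745 kJ
Bonds formed (products):
  C=O: 8 × 786 = 6288
  O–H: 4 × 456 = 1824
  Σ(formed) = 8112 kJ
ΔH = Σ(broken) − Σ(formed) = 5745 − 8112 = −2367 kJ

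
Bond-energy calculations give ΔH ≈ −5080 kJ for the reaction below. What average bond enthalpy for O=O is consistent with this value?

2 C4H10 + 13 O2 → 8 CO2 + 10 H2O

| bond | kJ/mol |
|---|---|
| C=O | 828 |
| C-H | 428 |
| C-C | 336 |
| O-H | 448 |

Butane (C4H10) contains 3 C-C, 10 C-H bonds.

D(O=O) ≈ 504 kJ/mol

Let D be the O=O bond energy.
Σ(broken) = 6×336 + 20×428 + 13×D = 10576 + 13D
Σ(formed) = 16×828 + 20×448 = 22208
ΔH = Σ(broken) − Σ(formed) = (10576 + 13D) − (22208) = −11632 + 13D
Setting this equal to −5080 kJ gives 13D = 6552, so D = 504 kJ/mol.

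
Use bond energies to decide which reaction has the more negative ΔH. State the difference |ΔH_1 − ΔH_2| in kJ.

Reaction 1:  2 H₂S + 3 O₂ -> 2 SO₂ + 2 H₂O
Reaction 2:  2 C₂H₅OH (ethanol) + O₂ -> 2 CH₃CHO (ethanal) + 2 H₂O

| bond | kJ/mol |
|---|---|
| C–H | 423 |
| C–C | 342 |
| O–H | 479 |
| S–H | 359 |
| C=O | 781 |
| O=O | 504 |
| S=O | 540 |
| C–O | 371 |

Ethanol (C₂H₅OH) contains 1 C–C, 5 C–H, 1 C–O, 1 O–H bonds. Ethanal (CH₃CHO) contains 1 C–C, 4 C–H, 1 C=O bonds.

Reaction 1:
  Bonds broken (reactants):
    O=O: 3 × 504 = 1512
    S–H: 4 × 359 = 1436
    Σ(broken) = 2948 kJ
  Bonds formed (products):
    O–H: 4 × 479 = 1916
    S=O: 4 × 540 = 2160
    Σ(formed) = 4076 kJ
  ΔH_1 = 2948 − 4076 = −1128 kJ
Reaction 2:
  Bonds broken (reactants):
    C–C: 2 × 342 = 684
    C–H: 10 × 423 = 4230
    C–O: 2 × 371 = 742
    O–H: 2 × 479 = 958
    O=O: 1 × 504 = 504
    Σ(broken) = 7118 kJ
  Bonds formed (products):
    C–C: 2 × 342 = 684
    C–H: 8 × 423 = 3384
    C=O: 2 × 781 = 1562
    O–H: 4 × 479 = 1916
    Σ(formed) = 7546 kJ
  ΔH_2 = 7118 − 7546 = −428 kJ
ΔH_1 − ΔH_2 = −700 kJ, so reaction 1 has the more negative ΔH; |ΔH_1 − ΔH_2| = 700 kJ.

Reaction 1, by 700 kJ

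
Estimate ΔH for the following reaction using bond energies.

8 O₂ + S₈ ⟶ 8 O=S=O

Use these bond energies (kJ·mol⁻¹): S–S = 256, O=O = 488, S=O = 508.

Bonds broken (reactants):
  O=O: 8 × 488 = 3904
  S–S: 8 × 256 = 2048
  Σ(broken) = 5952 kJ
Bonds formed (products):
  S=O: 16 × 508 = 8128
  Σ(formed) = 8128 kJ
ΔH = Σ(broken) − Σ(formed) = 5952 − 8128 = −2176 kJ

ΔH ≈ −2176 kJ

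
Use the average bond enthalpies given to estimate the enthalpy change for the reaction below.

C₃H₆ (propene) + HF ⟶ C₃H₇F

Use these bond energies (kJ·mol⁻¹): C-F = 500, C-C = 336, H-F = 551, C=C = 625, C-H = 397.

Bonds broken (reactants):
  C-C: 1 × 336 = 336
  C-H: 6 × 397 = 2382
  C=C: 1 × 625 = 625
  H-F: 1 × 551 = 551
  Σ(broken) = 3894 kJ
Bonds formed (products):
  C-C: 2 × 336 = 672
  C-F: 1 × 500 = 500
  C-H: 7 × 397 = 2779
  Σ(formed) = 3951 kJ
ΔH = Σ(broken) − Σ(formed) = 3894 − 3951 = −57 kJ

ΔH ≈ −57 kJ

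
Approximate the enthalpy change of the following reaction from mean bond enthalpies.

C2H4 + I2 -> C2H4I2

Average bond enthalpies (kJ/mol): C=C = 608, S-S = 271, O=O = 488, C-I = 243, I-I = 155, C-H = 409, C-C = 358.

Bonds broken (reactants):
  C-H: 4 × 409 = 1636
  C=C: 1 × 608 = 608
  I-I: 1 × 155 = 155
  Σ(broken) = 2399 kJ
Bonds formed (products):
  C-C: 1 × 358 = 358
  C-H: 4 × 409 = 1636
  C-I: 2 × 243 = 486
  Σ(formed) = 2480 kJ
ΔH = Σ(broken) − Σ(formed) = 2399 − 2480 = −81 kJ

ΔH ≈ −81 kJ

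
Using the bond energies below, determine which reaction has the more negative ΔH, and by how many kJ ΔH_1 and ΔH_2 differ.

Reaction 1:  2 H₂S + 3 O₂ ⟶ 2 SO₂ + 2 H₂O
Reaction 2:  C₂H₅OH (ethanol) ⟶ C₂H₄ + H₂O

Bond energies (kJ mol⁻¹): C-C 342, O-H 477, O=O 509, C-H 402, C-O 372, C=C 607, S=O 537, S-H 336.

Reaction 1:
  Bonds broken (reactants):
    O=O: 3 × 509 = 1527
    S-H: 4 × 336 = 1344
    Σ(broken) = 2871 kJ
  Bonds formed (products):
    O-H: 4 × 477 = 1908
    S=O: 4 × 537 = 2148
    Σ(formed) = 4056 kJ
  ΔH_1 = 2871 − 4056 = −1185 kJ
Reaction 2:
  Bonds broken (reactants):
    C-C: 1 × 342 = 342
    C-H: 5 × 402 = 2010
    C-O: 1 × 372 = 372
    O-H: 1 × 477 = 477
    Σ(broken) = 3201 kJ
  Bonds formed (products):
    C-H: 4 × 402 = 1608
    C=C: 1 × 607 = 607
    O-H: 2 × 477 = 954
    Σ(formed) = 3169 kJ
  ΔH_2 = 3201 − 3169 = +32 kJ
ΔH_1 − ΔH_2 = −1217 kJ, so reaction 1 has the more negative ΔH; |ΔH_1 − ΔH_2| = 1217 kJ.

Reaction 1, by 1217 kJ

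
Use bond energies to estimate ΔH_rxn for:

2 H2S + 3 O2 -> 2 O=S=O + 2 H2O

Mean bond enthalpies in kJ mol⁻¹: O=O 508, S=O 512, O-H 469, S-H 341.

ΔH ≈ −1036 kJ

Bonds broken (reactants):
  O=O: 3 × 508 = 1524
  S-H: 4 × 341 = 1364
  Σ(broken) = 2888 kJ
Bonds formed (products):
  O-H: 4 × 469 = 1876
  S=O: 4 × 512 = 2048
  Σ(formed) = 3924 kJ
ΔH = Σ(broken) − Σ(formed) = 2888 − 3924 = −1036 kJ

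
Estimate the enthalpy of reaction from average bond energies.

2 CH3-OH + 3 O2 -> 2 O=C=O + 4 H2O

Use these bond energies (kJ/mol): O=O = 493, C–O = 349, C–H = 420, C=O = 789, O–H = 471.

Bonds broken (reactants):
  C–H: 6 × 420 = 2520
  C–O: 2 × 349 = 698
  O–H: 2 × 471 = 942
  O=O: 3 × 493 = 1479
  Σ(broken) = 5639 kJ
Bonds formed (products):
  C=O: 4 × 789 = 3156
  O–H: 8 × 471 = 3768
  Σ(formed) = 6924 kJ
ΔH = Σ(broken) − Σ(formed) = 5639 − 6924 = −1285 kJ

ΔH ≈ −1285 kJ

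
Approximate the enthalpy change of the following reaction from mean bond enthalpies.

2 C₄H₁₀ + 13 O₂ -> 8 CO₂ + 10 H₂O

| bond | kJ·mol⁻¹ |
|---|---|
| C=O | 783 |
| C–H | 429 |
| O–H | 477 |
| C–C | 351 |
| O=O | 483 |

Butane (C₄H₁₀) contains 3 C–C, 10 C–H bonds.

ΔH ≈ −5103 kJ

Bonds broken (reactants):
  C–C: 6 × 351 = 2106
  C–H: 20 × 429 = 8580
  O=O: 13 × 483 = 6279
  Σ(broken) = 16965 kJ
Bonds formed (products):
  C=O: 16 × 783 = 12528
  O–H: 20 × 477 = 9540
  Σ(formed) = 22068 kJ
ΔH = Σ(broken) − Σ(formed) = 16965 − 22068 = −5103 kJ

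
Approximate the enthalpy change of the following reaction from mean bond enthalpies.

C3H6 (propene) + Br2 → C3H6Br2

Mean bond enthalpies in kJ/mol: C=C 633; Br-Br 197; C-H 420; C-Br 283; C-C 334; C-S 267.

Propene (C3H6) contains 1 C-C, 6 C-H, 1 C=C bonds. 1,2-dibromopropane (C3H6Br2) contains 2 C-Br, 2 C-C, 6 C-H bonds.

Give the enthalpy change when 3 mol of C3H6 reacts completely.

ΔH = −210 kJ

Bonds broken (reactants):
  Br-Br: 1 × 197 = 197
  C-C: 1 × 334 = 334
  C-H: 6 × 420 = 2520
  C=C: 1 × 633 = 633
  Σ(broken) = 3684 kJ
Bonds formed (products):
  C-Br: 2 × 283 = 566
  C-C: 2 × 334 = 668
  C-H: 6 × 420 = 2520
  Σ(formed) = 3754 kJ
ΔH = Σ(broken) − Σ(formed) = 3684 − 3754 = −70 kJ
For 3× the reaction as written: 3 × (−70) = −210 kJ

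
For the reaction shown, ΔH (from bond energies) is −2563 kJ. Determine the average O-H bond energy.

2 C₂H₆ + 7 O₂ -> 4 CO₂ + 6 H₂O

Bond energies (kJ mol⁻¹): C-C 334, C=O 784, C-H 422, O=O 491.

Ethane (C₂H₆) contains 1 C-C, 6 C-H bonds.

Let D be the O-H bond energy.
Σ(broken) = 2×334 + 12×422 + 7×491 = 9169
Σ(formed) = 8×784 + 12×D = 6272 + 12D
ΔH = Σ(broken) − Σ(formed) = (9169) − (6272 + 12D) = +2897 − 12D
Setting this equal to −2563 kJ gives 12D = 5460, so D = 455 kJ/mol.

D(O-H) ≈ 455 kJ/mol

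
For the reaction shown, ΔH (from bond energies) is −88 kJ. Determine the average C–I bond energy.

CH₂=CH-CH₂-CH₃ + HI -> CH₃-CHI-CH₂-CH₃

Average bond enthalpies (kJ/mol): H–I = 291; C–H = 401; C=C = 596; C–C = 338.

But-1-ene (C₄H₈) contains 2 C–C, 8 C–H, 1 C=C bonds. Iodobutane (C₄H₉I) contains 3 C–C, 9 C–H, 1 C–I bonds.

D(C–I) ≈ 236 kJ/mol

Let D be the C–I bond energy.
Σ(broken) = 2×338 + 8×401 + 1×596 + 1×291 = 4771
Σ(formed) = 3×338 + 9×401 + 1×D = 4623 + D
ΔH = Σ(broken) − Σ(formed) = (4771) − (4623 + D) = +148 − D
Setting this equal to −88 kJ gives D = 236 kJ/mol.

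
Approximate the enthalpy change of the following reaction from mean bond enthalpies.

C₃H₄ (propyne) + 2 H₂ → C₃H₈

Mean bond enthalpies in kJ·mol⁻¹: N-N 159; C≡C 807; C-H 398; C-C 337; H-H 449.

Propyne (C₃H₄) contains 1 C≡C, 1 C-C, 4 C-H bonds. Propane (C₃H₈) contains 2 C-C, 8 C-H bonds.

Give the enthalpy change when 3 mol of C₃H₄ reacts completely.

ΔH = −672 kJ

Bonds broken (reactants):
  C≡C: 1 × 807 = 807
  C-C: 1 × 337 = 337
  C-H: 4 × 398 = 1592
  H-H: 2 × 449 = 898
  Σ(broken) = 3634 kJ
Bonds formed (products):
  C-C: 2 × 337 = 674
  C-H: 8 × 398 = 3184
  Σ(formed) = 3858 kJ
ΔH = Σ(broken) − Σ(formed) = 3634 − 3858 = −224 kJ
For 3× the reaction as written: 3 × (−224) = −672 kJ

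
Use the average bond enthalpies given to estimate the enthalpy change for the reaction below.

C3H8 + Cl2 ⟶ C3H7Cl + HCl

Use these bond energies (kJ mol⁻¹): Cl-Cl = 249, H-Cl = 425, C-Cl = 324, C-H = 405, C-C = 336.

ΔH ≈ −95 kJ

Bonds broken (reactants):
  C-C: 2 × 336 = 672
  C-H: 8 × 405 = 3240
  Cl-Cl: 1 × 249 = 249
  Σ(broken) = 4161 kJ
Bonds formed (products):
  C-C: 2 × 336 = 672
  C-Cl: 1 × 324 = 324
  C-H: 7 × 405 = 2835
  H-Cl: 1 × 425 = 425
  Σ(formed) = 4256 kJ
ΔH = Σ(broken) − Σ(formed) = 4161 − 4256 = −95 kJ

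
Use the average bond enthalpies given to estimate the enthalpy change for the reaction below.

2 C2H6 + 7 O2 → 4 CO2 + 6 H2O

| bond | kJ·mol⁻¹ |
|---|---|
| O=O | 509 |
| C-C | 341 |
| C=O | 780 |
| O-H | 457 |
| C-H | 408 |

ΔH ≈ −2583 kJ

Bonds broken (reactants):
  C-C: 2 × 341 = 682
  C-H: 12 × 408 = 4896
  O=O: 7 × 509 = 3563
  Σ(broken) = 9141 kJ
Bonds formed (products):
  C=O: 8 × 780 = 6240
  O-H: 12 × 457 = 5484
  Σ(formed) = 11724 kJ
ΔH = Σ(broken) − Σ(formed) = 9141 − 11724 = −2583 kJ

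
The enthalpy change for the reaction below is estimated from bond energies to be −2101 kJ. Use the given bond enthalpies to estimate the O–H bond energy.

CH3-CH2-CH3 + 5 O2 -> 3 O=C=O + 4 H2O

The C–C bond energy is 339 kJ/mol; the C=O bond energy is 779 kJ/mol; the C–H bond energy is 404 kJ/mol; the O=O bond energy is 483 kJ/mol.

D(O–H) ≈ 469 kJ/mol

Let D be the O–H bond energy.
Σ(broken) = 2×339 + 8×404 + 5×483 = 6325
Σ(formed) = 6×779 + 8×D = 4674 + 8D
ΔH = Σ(broken) − Σ(formed) = (6325) − (4674 + 8D) = +1651 − 8D
Setting this equal to −2101 kJ gives 8D = 3752, so D = 469 kJ/mol.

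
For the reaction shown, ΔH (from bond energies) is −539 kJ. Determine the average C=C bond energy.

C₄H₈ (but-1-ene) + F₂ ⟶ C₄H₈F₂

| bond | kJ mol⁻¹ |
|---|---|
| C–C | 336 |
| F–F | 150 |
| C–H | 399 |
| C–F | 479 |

D(C=C) ≈ 605 kJ/mol

Let D be the C=C bond energy.
Σ(broken) = 2×336 + 8×399 + 1×D + 1×150 = 4014 + D
Σ(formed) = 3×336 + 2×479 + 8×399 = 5158
ΔH = Σ(broken) − Σ(formed) = (4014 + D) − (5158) = −1144 + D
Setting this equal to −539 kJ gives D = 605 kJ/mol.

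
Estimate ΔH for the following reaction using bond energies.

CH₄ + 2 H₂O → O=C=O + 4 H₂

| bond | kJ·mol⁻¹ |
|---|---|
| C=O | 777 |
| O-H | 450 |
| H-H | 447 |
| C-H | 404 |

Bonds broken (reactants):
  C-H: 4 × 404 = 1616
  O-H: 4 × 450 = 1800
  Σ(broken) = 3416 kJ
Bonds formed (products):
  C=O: 2 × 777 = 1554
  H-H: 4 × 447 = 1788
  Σ(formed) = 3342 kJ
ΔH = Σ(broken) − Σ(formed) = 3416 − 3342 = +74 kJ

ΔH ≈ +74 kJ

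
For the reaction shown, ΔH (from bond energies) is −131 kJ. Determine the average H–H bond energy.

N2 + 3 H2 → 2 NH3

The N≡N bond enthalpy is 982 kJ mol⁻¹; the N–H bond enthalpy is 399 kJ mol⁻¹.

Let D be the H–H bond energy.
Σ(broken) = 3×D + 1×982 = 982 + 3D
Σ(formed) = 6×399 = 2394
ΔH = Σ(broken) − Σ(formed) = (982 + 3D) − (2394) = −1412 + 3D
Setting this equal to −131 kJ gives 3D = 1281, so D = 427 kJ/mol.

D(H–H) ≈ 427 kJ/mol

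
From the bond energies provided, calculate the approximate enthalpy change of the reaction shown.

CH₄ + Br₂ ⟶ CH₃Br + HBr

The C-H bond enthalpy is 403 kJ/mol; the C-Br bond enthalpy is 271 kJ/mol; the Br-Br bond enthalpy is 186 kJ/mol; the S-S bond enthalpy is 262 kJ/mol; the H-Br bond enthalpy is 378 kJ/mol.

ΔH ≈ −60 kJ

Bonds broken (reactants):
  Br-Br: 1 × 186 = 186
  C-H: 4 × 403 = 1612
  Σ(broken) = 1798 kJ
Bonds formed (products):
  C-Br: 1 × 271 = 271
  C-H: 3 × 403 = 1209
  H-Br: 1 × 378 = 378
  Σ(formed) = 1858 kJ
ΔH = Σ(broken) − Σ(formed) = 1798 − 1858 = −60 kJ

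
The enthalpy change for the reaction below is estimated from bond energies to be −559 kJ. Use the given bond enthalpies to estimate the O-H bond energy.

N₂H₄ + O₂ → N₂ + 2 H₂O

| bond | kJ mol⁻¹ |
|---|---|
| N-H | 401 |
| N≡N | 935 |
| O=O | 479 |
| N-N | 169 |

Let D be the O-H bond energy.
Σ(broken) = 4×401 + 1×169 + 1×479 = 2252
Σ(formed) = 1×935 + 4×D = 935 + 4D
ΔH = Σ(broken) − Σ(formed) = (2252) − (935 + 4D) = +1317 − 4D
Setting this equal to −559 kJ gives 4D = 1876, so D = 469 kJ/mol.

D(O-H) ≈ 469 kJ/mol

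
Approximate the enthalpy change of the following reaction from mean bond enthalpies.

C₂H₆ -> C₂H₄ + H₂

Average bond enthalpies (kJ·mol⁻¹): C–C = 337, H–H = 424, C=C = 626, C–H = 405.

Bonds broken (reactants):
  C–C: 1 × 337 = 337
  C–H: 6 × 405 = 2430
  Σ(broken) = 2767 kJ
Bonds formed (products):
  C–H: 4 × 405 = 1620
  C=C: 1 × 626 = 626
  H–H: 1 × 424 = 424
  Σ(formed) = 2670 kJ
ΔH = Σ(broken) − Σ(formed) = 2767 − 2670 = +97 kJ

ΔH ≈ +97 kJ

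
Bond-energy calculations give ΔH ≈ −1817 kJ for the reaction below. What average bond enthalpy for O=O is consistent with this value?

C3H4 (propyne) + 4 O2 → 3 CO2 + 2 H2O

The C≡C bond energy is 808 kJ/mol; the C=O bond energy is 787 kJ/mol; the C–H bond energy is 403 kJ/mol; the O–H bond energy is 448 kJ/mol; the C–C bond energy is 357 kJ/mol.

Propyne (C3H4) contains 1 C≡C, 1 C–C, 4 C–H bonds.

Let D be the O=O bond energy.
Σ(broken) = 1×808 + 1×357 + 4×403 + 4×D = 2777 + 4D
Σ(formed) = 6×787 + 4×448 = 6514
ΔH = Σ(broken) − Σ(formed) = (2777 + 4D) − (6514) = −3737 + 4D
Setting this equal to −1817 kJ gives 4D = 1920, so D = 480 kJ/mol.

D(O=O) ≈ 480 kJ/mol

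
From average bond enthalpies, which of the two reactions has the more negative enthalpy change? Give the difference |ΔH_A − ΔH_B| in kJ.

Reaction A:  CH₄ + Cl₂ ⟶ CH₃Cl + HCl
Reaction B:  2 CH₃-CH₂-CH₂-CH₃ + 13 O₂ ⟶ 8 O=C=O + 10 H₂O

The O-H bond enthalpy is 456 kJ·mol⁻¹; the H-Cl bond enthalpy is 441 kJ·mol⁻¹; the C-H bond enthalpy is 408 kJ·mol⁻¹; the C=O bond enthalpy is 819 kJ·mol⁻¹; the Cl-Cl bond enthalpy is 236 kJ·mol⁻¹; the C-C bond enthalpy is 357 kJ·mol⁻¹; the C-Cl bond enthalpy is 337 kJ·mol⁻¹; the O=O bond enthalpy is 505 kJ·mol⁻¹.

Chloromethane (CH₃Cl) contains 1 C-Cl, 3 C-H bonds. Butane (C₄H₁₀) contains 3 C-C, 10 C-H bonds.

Reaction B, by 5223 kJ

Reaction A:
  Bonds broken (reactants):
    C-H: 4 × 408 = 1632
    Cl-Cl: 1 × 236 = 236
    Σ(broken) = 1868 kJ
  Bonds formed (products):
    C-Cl: 1 × 337 = 337
    C-H: 3 × 408 = 1224
    H-Cl: 1 × 441 = 441
    Σ(formed) = 2002 kJ
  ΔH_A = 1868 − 2002 = −134 kJ
Reaction B:
  Bonds broken (reactants):
    C-C: 6 × 357 = 2142
    C-H: 20 × 408 = 8160
    O=O: 13 × 505 = 6565
    Σ(broken) = 16867 kJ
  Bonds formed (products):
    C=O: 16 × 819 = 13104
    O-H: 20 × 456 = 9120
    Σ(formed) = 22224 kJ
  ΔH_B = 16867 − 22224 = −5357 kJ
ΔH_A − ΔH_B = +5223 kJ, so reaction B has the more negative ΔH; |ΔH_A − ΔH_B| = 5223 kJ.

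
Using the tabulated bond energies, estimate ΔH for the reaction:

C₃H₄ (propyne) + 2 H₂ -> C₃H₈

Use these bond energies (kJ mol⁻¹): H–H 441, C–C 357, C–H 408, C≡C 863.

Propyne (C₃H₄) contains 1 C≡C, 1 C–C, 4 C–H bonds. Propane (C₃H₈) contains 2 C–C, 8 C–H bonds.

Bonds broken (reactants):
  C≡C: 1 × 863 = 863
  C–C: 1 × 357 = 357
  C–H: 4 × 408 = 1632
  H–H: 2 × 441 = 882
  Σ(broken) = 3734 kJ
Bonds formed (products):
  C–C: 2 × 357 = 714
  C–H: 8 × 408 = 3264
  Σ(formed) = 3978 kJ
ΔH = Σ(broken) − Σ(formed) = 3734 − 3978 = −244 kJ

ΔH ≈ −244 kJ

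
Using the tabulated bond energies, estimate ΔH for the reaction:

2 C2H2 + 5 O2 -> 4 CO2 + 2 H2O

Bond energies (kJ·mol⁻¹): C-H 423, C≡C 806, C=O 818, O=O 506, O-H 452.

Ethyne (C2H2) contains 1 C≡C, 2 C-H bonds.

ΔH ≈ −2518 kJ

Bonds broken (reactants):
  C≡C: 2 × 806 = 1612
  C-H: 4 × 423 = 1692
  O=O: 5 × 506 = 2530
  Σ(broken) = 5834 kJ
Bonds formed (products):
  C=O: 8 × 818 = 6544
  O-H: 4 × 452 = 1808
  Σ(formed) = 8352 kJ
ΔH = Σ(broken) − Σ(formed) = 5834 − 8352 = −2518 kJ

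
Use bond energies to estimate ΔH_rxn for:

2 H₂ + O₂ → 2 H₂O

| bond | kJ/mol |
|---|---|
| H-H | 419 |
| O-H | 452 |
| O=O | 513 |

ΔH ≈ −457 kJ

Bonds broken (reactants):
  H-H: 2 × 419 = 838
  O=O: 1 × 513 = 513
  Σ(broken) = 1351 kJ
Bonds formed (products):
  O-H: 4 × 452 = 1808
  Σ(formed) = 1808 kJ
ΔH = Σ(broken) − Σ(formed) = 1351 − 1808 = −457 kJ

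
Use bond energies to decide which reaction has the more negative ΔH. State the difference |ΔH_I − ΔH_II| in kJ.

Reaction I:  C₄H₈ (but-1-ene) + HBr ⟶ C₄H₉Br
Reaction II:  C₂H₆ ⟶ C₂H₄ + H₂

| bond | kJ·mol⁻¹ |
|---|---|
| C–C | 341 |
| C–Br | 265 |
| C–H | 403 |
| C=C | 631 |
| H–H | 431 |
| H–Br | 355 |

Reaction I, by 108 kJ

Reaction I:
  Bonds broken (reactants):
    C–C: 2 × 341 = 682
    C–H: 8 × 403 = 3224
    C=C: 1 × 631 = 631
    H–Br: 1 × 355 = 355
    Σ(broken) = 4892 kJ
  Bonds formed (products):
    C–Br: 1 × 265 = 265
    C–C: 3 × 341 = 1023
    C–H: 9 × 403 = 3627
    Σ(formed) = 4915 kJ
  ΔH_I = 4892 − 4915 = −23 kJ
Reaction II:
  Bonds broken (reactants):
    C–C: 1 × 341 = 341
    C–H: 6 × 403 = 2418
    Σ(broken) = 2759 kJ
  Bonds formed (products):
    C–H: 4 × 403 = 1612
    C=C: 1 × 631 = 631
    H–H: 1 × 431 = 431
    Σ(formed) = 2674 kJ
  ΔH_II = 2759 − 2674 = +85 kJ
ΔH_I − ΔH_II = −108 kJ, so reaction I has the more negative ΔH; |ΔH_I − ΔH_II| = 108 kJ.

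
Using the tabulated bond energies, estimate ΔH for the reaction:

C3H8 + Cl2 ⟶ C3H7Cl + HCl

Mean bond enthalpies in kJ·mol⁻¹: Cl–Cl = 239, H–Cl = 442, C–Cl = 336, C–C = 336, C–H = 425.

Bonds broken (reactants):
  C–C: 2 × 336 = 672
  C–H: 8 × 425 = 3400
  Cl–Cl: 1 × 239 = 239
  Σ(broken) = 4311 kJ
Bonds formed (products):
  C–C: 2 × 336 = 672
  C–Cl: 1 × 336 = 336
  C–H: 7 × 425 = 2975
  H–Cl: 1 × 442 = 442
  Σ(formed) = 4425 kJ
ΔH = Σ(broken) − Σ(formed) = 4311 − 4425 = −114 kJ

ΔH ≈ −114 kJ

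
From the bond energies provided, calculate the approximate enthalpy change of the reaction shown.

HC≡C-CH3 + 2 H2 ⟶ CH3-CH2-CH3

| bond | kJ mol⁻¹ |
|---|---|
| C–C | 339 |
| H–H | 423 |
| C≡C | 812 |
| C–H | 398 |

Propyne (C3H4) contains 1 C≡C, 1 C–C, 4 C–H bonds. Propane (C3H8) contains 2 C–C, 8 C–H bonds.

Bonds broken (reactants):
  C≡C: 1 × 812 = 812
  C–C: 1 × 339 = 339
  C–H: 4 × 398 = 1592
  H–H: 2 × 423 = 846
  Σ(broken) = 3589 kJ
Bonds formed (products):
  C–C: 2 × 339 = 678
  C–H: 8 × 398 = 3184
  Σ(formed) = 3862 kJ
ΔH = Σ(broken) − Σ(formed) = 3589 − 3862 = −273 kJ

ΔH ≈ −273 kJ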